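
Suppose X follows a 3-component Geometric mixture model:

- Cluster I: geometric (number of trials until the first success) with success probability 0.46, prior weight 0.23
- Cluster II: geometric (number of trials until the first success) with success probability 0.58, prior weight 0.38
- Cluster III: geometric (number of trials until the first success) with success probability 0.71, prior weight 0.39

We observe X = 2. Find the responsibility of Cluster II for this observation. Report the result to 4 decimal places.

0.4025

Posterior ∝ prior × likelihood, so P(k | x) ∝ π_k f_k(x); normalise over all components.
Geometric probabilities:
  f_I = 0.46·(1−0.46)^1 = 0.46·0.54 = 0.2484
  f_II = 0.58·(1−0.58)^1 = 0.58·0.42 = 0.2436
  f_III = 0.71·(1−0.71)^1 = 0.71·0.29 = 0.2059
Weight by the priors:
  π_I·f_I = 0.23 × 0.2484 = 0.057132
  π_II·f_II = 0.38 × 0.2436 = 0.092568
  π_III·f_III = 0.39 × 0.2059 = 0.080301
Normaliser: 0.057132 + 0.092568 + 0.080301 = 0.230001
P(Cluster II | x) = 0.092568 / 0.230001 ≈ 0.4025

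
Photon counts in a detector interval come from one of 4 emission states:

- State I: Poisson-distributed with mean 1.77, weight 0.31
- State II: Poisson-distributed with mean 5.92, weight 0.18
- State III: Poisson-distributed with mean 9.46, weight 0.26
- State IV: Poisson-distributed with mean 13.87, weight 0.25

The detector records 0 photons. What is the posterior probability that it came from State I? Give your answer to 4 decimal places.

0.9905

Apply Bayes' rule: the posterior for each component is proportional to its prior times its likelihood at x.
Evaluate each component's likelihood at the observed value:
  p_I = e^(−1.77)·1.77^0/0! = 0.170333
  p_II = e^(−5.92)·5.92^0/0! = 0.0026852
  p_III = e^(−9.46)·9.46^0/0! = 7.79066e-05
  p_IV = e^(−13.87)·13.87^0/0! = 9.46969e-07
Multiply by the mixture weights:
  π_I·p_I = 0.31 × 0.170333 = 0.0528032
  π_II·p_II = 0.18 × 0.0026852 = 0.000483336
  π_III·p_III = 0.26 × 7.79066e-05 = 2.02557e-05
  π_IV·p_IV = 0.25 × 9.46969e-07 = 2.36742e-07
Normaliser: 0.0528032 + 0.000483336 + 2.02557e-05 + 2.36742e-07 = 0.0533071
P(State I | the observation) = 0.0528032 / 0.0533071 ≈ 0.9905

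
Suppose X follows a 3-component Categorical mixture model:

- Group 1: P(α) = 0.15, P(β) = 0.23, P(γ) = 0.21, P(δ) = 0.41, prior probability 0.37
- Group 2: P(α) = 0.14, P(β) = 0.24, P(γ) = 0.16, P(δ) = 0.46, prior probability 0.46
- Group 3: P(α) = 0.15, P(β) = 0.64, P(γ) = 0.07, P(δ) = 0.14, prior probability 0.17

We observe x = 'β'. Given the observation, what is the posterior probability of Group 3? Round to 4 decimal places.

P(component k | x) = π_k·f_k(x) / marginal(x), where marginal(x) = Σ_j π_j·f_j(x).
Component likelihoods at x = 'β':
  f_1 = 0.23
  f_2 = 0.24
  f_3 = 0.64
Prior × likelihood for each component:
  π_1·f_1 = 0.37 × 0.23 = 0.0851
  π_2·f_2 = 0.46 × 0.24 = 0.1104
  π_3·f_3 = 0.17 × 0.64 = 0.1088
Denominator: 0.0851 + 0.1104 + 0.1088 = 0.3043
So the posterior for Group 3 is 0.1088 / 0.3043 ≈ 0.3575.

0.3575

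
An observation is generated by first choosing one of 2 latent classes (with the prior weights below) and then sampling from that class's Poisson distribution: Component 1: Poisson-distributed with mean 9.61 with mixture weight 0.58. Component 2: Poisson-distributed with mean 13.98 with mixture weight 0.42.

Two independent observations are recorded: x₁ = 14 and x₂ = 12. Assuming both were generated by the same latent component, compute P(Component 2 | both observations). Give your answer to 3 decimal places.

P(component k | x) = P(Z=k)·f_k(x) / marginal(x), where marginal(x) = Σ_j P(Z=j)·f_j(x).
Since both observations come from the same component, the likelihood for component k is f_k(x₁)·f_k(x₂).
  p_1 = [0.0440706] × [0.0868508] = 0.00382757
  p_2 = [0.105988] × [0.0986989] = 0.0104609
Unnormalised posteriors:
  P(Z=1)·p_1 = 0.58 × 0.00382757 = 0.00221999
  P(Z=2)·p_2 = 0.42 × 0.0104609 = 0.00439356
Marginal: 0.00221999 + 0.00439356 = 0.00661355
Responsibility of Component 2: 0.00439356 / 0.00661355 ≈ 0.664

0.664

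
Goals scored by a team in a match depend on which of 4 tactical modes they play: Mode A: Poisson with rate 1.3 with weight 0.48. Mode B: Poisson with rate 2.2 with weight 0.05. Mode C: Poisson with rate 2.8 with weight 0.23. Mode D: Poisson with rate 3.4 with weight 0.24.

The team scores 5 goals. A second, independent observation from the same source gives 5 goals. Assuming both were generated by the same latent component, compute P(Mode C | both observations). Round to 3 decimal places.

Posterior ∝ prior × likelihood, so P(k | x) ∝ π_k f_k(x); normalise over all components.
Since both observations come from the same component, the likelihood for component k is f_k(x₁)·f_k(x₂).
  p_A = [e^(−1.3)·1.3^5/5! = 0.00843243] × [0.00843243] = 7.11059e-05
  p_B = [e^(−2.2)·2.2^5/5! = 0.0475866] × [0.0475866] = 0.00226448
  p_C = [e^(−2.8)·2.8^5/5! = 0.0872136] × [0.0872136] = 0.00760622
  p_D = [e^(−3.4)·3.4^5/5! = 0.126361] × [0.126361] = 0.015967
Prior × likelihood for each component:
  π_A·p_A = 0.48 × 7.11059e-05 = 3.41308e-05
  π_B·p_B = 0.05 × 0.00226448 = 0.000113224
  π_C·p_C = 0.23 × 0.00760622 = 0.00174943
  π_D·p_D = 0.24 × 0.015967 = 0.00383209
Denominator: 3.41308e-05 + 0.000113224 + 0.00174943 + 0.00383209 = 0.00572887
Responsibility of Mode C: 0.00174943 / 0.00572887 ≈ 0.305

0.305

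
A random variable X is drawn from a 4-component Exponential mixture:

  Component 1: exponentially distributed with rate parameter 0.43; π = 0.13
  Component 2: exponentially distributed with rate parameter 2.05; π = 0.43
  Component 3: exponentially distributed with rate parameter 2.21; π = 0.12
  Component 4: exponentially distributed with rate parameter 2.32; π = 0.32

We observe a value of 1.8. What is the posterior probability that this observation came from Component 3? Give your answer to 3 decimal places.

0.077

Posterior ∝ prior × likelihood, so P(k | x) ∝ P(Z=k) f_k(x); normalise over all components.
Component likelihoods at x = 1.8:
  p_1 = 0.198301
  p_2 = 0.0511926
  p_3 = 0.0413779
  p_4 = 0.0356348
Multiply by the mixture weights:
  P(Z=1)·p_1 = 0.13 × 0.198301 = 0.0257791
  P(Z=2)·p_2 = 0.43 × 0.0511926 = 0.0220128
  P(Z=3)·p_3 = 0.12 × 0.0413779 = 0.00496535
  P(Z=4)·p_4 = 0.32 × 0.0356348 = 0.0114031
Normaliser: 0.0257791 + 0.0220128 + 0.00496535 + 0.0114031 = 0.0641604
P(Component 3 | the observation) = 0.00496535 / 0.0641604 ≈ 0.077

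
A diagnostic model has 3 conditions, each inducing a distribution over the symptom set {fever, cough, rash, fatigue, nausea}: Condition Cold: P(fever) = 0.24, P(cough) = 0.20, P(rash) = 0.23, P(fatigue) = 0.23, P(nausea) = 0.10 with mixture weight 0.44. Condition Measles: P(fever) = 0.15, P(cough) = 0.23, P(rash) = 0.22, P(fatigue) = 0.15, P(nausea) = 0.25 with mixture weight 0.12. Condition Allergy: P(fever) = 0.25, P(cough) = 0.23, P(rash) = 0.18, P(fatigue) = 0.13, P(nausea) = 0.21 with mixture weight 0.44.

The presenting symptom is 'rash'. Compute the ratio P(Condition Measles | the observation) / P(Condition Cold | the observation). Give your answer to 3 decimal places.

0.261

Posterior odds = (P(Z=i) f_i(x)) / (P(Z=j) f_j(x)); the normalising sum cancels.
Categorical probabilities:
  f_Cold = P(rash | comp) = 0.23
  f_Measles = P(rash | comp) = 0.22
  f_Allergy = P(rash | comp) = 0.18
Odds = (0.12/0.44) × (0.22/0.23) = 0.272727 × 0.956522 ≈ 0.261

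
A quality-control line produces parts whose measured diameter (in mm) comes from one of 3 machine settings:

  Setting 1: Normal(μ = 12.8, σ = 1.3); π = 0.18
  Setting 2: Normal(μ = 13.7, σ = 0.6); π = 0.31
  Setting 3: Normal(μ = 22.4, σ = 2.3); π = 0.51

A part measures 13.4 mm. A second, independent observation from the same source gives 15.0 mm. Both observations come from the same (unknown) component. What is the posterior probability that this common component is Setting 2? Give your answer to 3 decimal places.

0.761

Posterior ∝ prior × likelihood, so P(k | x) ∝ π_k f_k(x); normalise over all components.
Since both observations come from the same component, the likelihood for component k is f_k(x₁)·f_k(x₂).
  f_1 = [0.275874] × [0.0732955] = 0.0202203
  f_2 = [0.586776] × [0.0635877] = 0.0373117
  f_3 = [8.20811e-05] × [0.000980301] = 8.04642e-08
Prior × likelihood for each component:
  π_1·f_1 = 0.18 × 0.0202203 = 0.00363966
  π_2·f_2 = 0.31 × 0.0373117 = 0.0115666
  π_3·f_3 = 0.51 × 8.04642e-08 = 4.10367e-08
Normaliser: 0.00363966 + 0.0115666 + 4.10367e-08 = 0.0152063
Responsibility of Setting 2: 0.0115666 / 0.0152063 ≈ 0.761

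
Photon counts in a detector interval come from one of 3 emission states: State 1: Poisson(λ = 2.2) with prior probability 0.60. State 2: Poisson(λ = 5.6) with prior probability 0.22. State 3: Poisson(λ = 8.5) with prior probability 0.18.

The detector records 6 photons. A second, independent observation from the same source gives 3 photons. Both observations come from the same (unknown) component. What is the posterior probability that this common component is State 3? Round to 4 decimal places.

0.0641

By Bayes' theorem, P(k | x) = w_k f_k(x) / Σ_j w_j f_j(x).
Since both observations come from the same component, the likelihood for component k is f_k(x₁)·f_k(x₂).
  f_1 = [e^(−2.2)·2.2^6/6! = 0.0174484] × [0.196639] = 0.00343103
  f_2 = [e^(−5.6)·5.6^6/6! = 0.158397] × [0.108234] = 0.0171439
  f_3 = [e^(−8.5)·8.5^6/6! = 0.106581] × [0.0208258] = 0.00221963
Prior × likelihood for each component:
  w_1·f_1 = 0.60 × 0.00343103 = 0.00205862
  w_2·f_2 = 0.22 × 0.0171439 = 0.00377166
  w_3·f_3 = 0.18 × 0.00221963 = 0.000399533
Normaliser: 0.00205862 + 0.00377166 + 0.000399533 = 0.00622982
So the posterior for State 3 is 0.000399533 / 0.00622982 ≈ 0.0641.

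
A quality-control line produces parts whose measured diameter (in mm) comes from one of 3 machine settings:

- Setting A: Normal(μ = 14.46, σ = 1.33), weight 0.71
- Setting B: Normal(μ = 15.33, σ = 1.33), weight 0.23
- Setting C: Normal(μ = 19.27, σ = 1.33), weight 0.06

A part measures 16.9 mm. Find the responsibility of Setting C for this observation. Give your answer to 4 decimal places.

The responsibility of component k is π_k f_k(x) divided by Σ_j π_j f_j(x).
Evaluate each component's likelihood at the observed value:
  L_A = 0.0557448
  L_B = 0.149442
  L_C = 0.0613108
Prior × likelihood for each component:
  π_A·L_A = 0.71 × 0.0557448 = 0.0395788
  π_B·L_B = 0.23 × 0.149442 = 0.0343716
  π_C·L_C = 0.06 × 0.0613108 = 0.00367865
Sum: 0.0395788 + 0.0343716 + 0.00367865 = 0.077629
P(Setting C | 16.9 mm) = 0.00367865 / 0.077629 ≈ 0.0474

0.0474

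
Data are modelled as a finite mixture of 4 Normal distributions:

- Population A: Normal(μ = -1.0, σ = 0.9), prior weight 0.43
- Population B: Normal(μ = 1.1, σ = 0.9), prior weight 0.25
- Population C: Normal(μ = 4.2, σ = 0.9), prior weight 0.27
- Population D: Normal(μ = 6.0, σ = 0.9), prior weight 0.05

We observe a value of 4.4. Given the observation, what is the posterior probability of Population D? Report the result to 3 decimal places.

0.038

Apply Bayes' rule: the posterior for each component is proportional to its prior times its likelihood at x.
Normal densities:
  p_A = (1/(0.9·√(2π)))·exp(−(4.4−-1.0)²/(2·0.9²)) = 0.443269·exp(-18.00000) = 6.75098e-09
  p_B = (1/(0.9·√(2π)))·exp(−(4.4−1.1)²/(2·0.9²)) = 0.443269·exp(-6.72222) = 0.000533634
  p_C = (1/(0.9·√(2π)))·exp(−(4.4−4.2)²/(2·0.9²)) = 0.443269·exp(-0.02469) = 0.432458
  p_D = (1/(0.9·√(2π)))·exp(−(4.4−6.0)²/(2·0.9²)) = 0.443269·exp(-1.58025) = 0.0912799
Prior × likelihood for each component:
  π_A·p_A = 0.43 × 6.75098e-09 = 2.90292e-09
  π_B·p_B = 0.25 × 0.000533634 = 0.000133409
  π_C·p_C = 0.27 × 0.432458 = 0.116764
  π_D·p_D = 0.05 × 0.0912799 = 0.00456399
Evidence: 2.90292e-09 + 0.000133409 + 0.116764 + 0.00456399 = 0.121461
Responsibility of Population D: 0.00456399 / 0.121461 ≈ 0.038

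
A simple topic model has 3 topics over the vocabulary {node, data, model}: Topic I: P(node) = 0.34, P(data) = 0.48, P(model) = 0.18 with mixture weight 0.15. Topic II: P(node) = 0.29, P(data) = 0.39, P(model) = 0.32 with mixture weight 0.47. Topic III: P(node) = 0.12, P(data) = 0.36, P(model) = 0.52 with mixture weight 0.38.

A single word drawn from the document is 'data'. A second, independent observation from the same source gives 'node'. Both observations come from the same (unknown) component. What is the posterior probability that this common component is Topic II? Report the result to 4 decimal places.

By Bayes' theorem, P(k | x) = P(Z=k) f_k(x) / Σ_j P(Z=j) f_j(x).
Since both observations come from the same component, the likelihood for component k is f_k(x₁)·f_k(x₂).
  f_I = [0.48] × [0.34] = 0.1632
  f_II = [0.39] × [0.29] = 0.1131
  f_III = [0.36] × [0.12] = 0.0432
Prior × likelihood for each component:
  P(Z=I)·f_I = 0.15 × 0.1632 = 0.02448
  P(Z=II)·f_II = 0.47 × 0.1131 = 0.053157
  P(Z=III)·f_III = 0.38 × 0.0432 = 0.016416
Normaliser: 0.02448 + 0.053157 + 0.016416 = 0.094053
Responsibility of Topic II: 0.053157 / 0.094053 ≈ 0.5652

0.5652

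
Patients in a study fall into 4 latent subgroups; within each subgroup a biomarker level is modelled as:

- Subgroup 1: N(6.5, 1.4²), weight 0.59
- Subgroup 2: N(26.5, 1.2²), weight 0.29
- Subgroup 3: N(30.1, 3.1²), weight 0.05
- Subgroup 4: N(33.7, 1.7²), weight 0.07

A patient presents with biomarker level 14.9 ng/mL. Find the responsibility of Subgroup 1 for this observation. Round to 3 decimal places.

0.062

By Bayes' theorem, P(k | x) = P(Z=k) f_k(x) / Σ_j P(Z=j) f_j(x).
Normal densities:
  p_1 = (1/(1.4·√(2π)))·exp(−(14.9−6.5)²/(2·1.4²)) = 0.284959·exp(-18.00000) = 4.33992e-09
  p_2 = (1/(1.2·√(2π)))·exp(−(14.9−26.5)²/(2·1.2²)) = 0.332452·exp(-46.72222) = 1.7003e-21
  p_3 = (1/(3.1·√(2π)))·exp(−(14.9−30.1)²/(2·3.1²)) = 0.128691·exp(-12.02081) = 7.74419e-07
  p_4 = (1/(1.7·√(2π)))·exp(−(14.9−33.7)²/(2·1.7²)) = 0.234672·exp(-61.14879) = 6.51448e-28
Weight by the priors:
  P(Z=1)·p_1 = 0.59 × 4.33992e-09 = 2.56055e-09
  P(Z=2)·p_2 = 0.29 × 1.7003e-21 = 4.93087e-22
  P(Z=3)·p_3 = 0.05 × 7.74419e-07 = 3.8721e-08
  P(Z=4)·p_4 = 0.07 × 6.51448e-28 = 4.56013e-29
Denominator: 2.56055e-09 + 4.93087e-22 + 3.8721e-08 + 4.56013e-29 = 4.12815e-08
P(Subgroup 1 | data) = 2.56055e-09 / 4.12815e-08 ≈ 0.062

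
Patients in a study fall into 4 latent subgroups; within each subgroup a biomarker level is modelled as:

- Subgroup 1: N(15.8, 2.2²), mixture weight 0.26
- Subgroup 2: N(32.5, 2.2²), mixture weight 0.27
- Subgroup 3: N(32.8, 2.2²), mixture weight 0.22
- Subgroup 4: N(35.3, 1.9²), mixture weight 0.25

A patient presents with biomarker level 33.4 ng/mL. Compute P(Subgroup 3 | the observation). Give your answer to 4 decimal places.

0.3334

Posterior ∝ prior × likelihood, so P(k | x) ∝ w_k f_k(x); normalise over all components.
Evaluate each component's likelihood at the observed value:
  L_1 = 2.29649e-15
  L_2 = 0.166781
  L_3 = 0.174717
  L_4 = 0.127353
Weight by the priors:
  w_1·L_1 = 0.26 × 2.29649e-15 = 5.97087e-16
  w_2·L_2 = 0.27 × 0.166781 = 0.0450309
  w_3·L_3 = 0.22 × 0.174717 = 0.0384378
  w_4·L_4 = 0.25 × 0.127353 = 0.0318383
Sum: 5.97087e-16 + 0.0450309 + 0.0384378 + 0.0318383 = 0.115307
P(Subgroup 3 | x) = 0.0384378 / 0.115307 ≈ 0.3334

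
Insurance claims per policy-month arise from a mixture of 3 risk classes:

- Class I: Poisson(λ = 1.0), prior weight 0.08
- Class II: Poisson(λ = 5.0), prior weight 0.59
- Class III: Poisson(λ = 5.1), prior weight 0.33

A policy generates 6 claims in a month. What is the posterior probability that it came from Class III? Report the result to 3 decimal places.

P(component k | x) = π_k·f_k(x) / marginal(x), where marginal(x) = Σ_j π_j·f_j(x).
Evaluate each component's likelihood at the observed value:
  L_I = 0.000510944
  L_II = 0.146223
  L_III = 0.149
Multiply by the mixture weights:
  π_I·L_I = 0.08 × 0.000510944 = 4.08755e-05
  π_II·L_II = 0.59 × 0.146223 = 0.0862715
  π_III·L_III = 0.33 × 0.149 = 0.04917
Evidence: 4.08755e-05 + 0.0862715 + 0.04917 = 0.135482
Responsibility of Class III: 0.04917 / 0.135482 ≈ 0.363

0.363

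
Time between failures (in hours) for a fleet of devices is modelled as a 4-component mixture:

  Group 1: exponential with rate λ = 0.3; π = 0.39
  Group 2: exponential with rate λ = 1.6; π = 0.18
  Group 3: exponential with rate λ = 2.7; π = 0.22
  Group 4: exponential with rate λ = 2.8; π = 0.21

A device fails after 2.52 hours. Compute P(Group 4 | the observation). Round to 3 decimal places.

0.008

Posterior ∝ prior × likelihood, so P(k | x) ∝ π_k f_k(x); normalise over all components.
Evaluate each component's likelihood at the observed value:
  L_1 = 0.140862
  L_2 = 0.0283821
  L_3 = 0.00299519
  L_4 = 0.00241422
Unnormalised posteriors:
  π_1·L_1 = 0.39 × 0.140862 = 0.0549363
  π_2·L_2 = 0.18 × 0.0283821 = 0.00510878
  π_3·L_3 = 0.22 × 0.00299519 = 0.000658941
  π_4·L_4 = 0.21 × 0.00241422 = 0.000506985
Denominator: 0.0549363 + 0.00510878 + 0.000658941 + 0.000506985 = 0.061211
So the posterior for Group 4 is 0.000506985 / 0.061211 ≈ 0.008.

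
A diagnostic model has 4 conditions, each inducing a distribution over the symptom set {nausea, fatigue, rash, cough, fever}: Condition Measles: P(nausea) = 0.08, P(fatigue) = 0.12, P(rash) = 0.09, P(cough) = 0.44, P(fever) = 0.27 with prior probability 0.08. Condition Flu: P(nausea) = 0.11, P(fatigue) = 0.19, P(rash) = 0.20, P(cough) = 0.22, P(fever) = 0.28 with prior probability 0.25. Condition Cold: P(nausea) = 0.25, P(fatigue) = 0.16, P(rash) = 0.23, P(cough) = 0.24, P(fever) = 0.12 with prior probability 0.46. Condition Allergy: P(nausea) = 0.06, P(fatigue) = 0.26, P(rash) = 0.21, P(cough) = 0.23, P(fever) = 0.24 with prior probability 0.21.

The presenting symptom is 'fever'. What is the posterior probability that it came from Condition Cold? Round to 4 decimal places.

0.2799

P(component k | x) = π_k·f_k(x) / marginal(x), where marginal(x) = Σ_j π_j·f_j(x).
Evaluate each component's likelihood at the observed value:
  p_Measles = 0.27
  p_Flu = 0.28
  p_Cold = 0.12
  p_Allergy = 0.24
Prior × likelihood for each component:
  π_Measles·p_Measles = 0.08 × 0.27 = 0.0216
  π_Flu·p_Flu = 0.25 × 0.28 = 0.07
  π_Cold·p_Cold = 0.46 × 0.12 = 0.0552
  π_Allergy·p_Allergy = 0.21 × 0.24 = 0.0504
Evidence: 0.0216 + 0.07 + 0.0552 + 0.0504 = 0.1972
P(Condition Cold | x) = 0.0552 / 0.1972 ≈ 0.2799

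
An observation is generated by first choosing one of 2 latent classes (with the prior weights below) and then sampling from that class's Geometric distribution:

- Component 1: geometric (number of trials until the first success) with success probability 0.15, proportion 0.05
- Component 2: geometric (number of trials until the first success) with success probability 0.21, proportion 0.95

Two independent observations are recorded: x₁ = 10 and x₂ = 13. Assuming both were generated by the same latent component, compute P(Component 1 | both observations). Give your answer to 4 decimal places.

By Bayes' theorem, P(k | x) = π_k f_k(x) / Σ_j π_j f_j(x).
Since both observations come from the same component, the likelihood for component k is f_k(x₁)·f_k(x₂).
  f_1 = [0.15·(1−0.15)^9 = 0.15·0.231617 = 0.0347425] × [0.0213363] = 0.000741276
  f_2 = [0.21·(1−0.21)^9 = 0.21·0.119852 = 0.0251688] × [0.0124092] = 0.000312326
Weight by the priors:
  π_1·f_1 = 0.05 × 0.000741276 = 3.70638e-05
  π_2·f_2 = 0.95 × 0.000312326 = 0.000296709
Marginal: 3.70638e-05 + 0.000296709 = 0.000333773
P(Component 1 | x₁, x₂) ≈ 0.1110

0.1110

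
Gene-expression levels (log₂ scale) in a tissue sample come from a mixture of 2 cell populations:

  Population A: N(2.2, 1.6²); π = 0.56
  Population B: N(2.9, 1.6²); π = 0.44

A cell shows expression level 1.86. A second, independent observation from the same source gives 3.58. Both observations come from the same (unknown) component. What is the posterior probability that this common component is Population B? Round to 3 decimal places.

By Bayes' theorem, P(k | x) = π_k f_k(x) / Σ_j π_j f_j(x).
Since both observations come from the same component, the likelihood for component k is f_k(x₁)·f_k(x₂).
  L_A = [(1/(1.6·√(2π)))·exp(−(1.86−2.2)²/(2·1.6²)) = 0.249339·exp(-0.02258) = 0.243772] × [0.171891] = 0.0419023
  L_B = [(1/(1.6·√(2π)))·exp(−(1.86−2.9)²/(2·1.6²)) = 0.249339·exp(-0.21125) = 0.201858] × [0.227807] = 0.0459847
Prior × likelihood for each component:
  π_A·L_A = 0.56 × 0.0419023 = 0.0234653
  π_B·L_B = 0.44 × 0.0459847 = 0.0202333
Normaliser: 0.0234653 + 0.0202333 = 0.0436985
P(Population B | data) ≈ 0.463

0.463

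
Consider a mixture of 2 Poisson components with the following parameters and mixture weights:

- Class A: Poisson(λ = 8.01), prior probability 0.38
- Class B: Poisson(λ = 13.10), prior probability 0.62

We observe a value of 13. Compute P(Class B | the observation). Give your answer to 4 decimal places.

0.8575

The responsibility of component k is w_k f_k(x) divided by Σ_j w_j f_j(x).
Poisson probabilities:
  L_A = 0.0298019
  L_B = 0.109898
Prior × likelihood for each component:
  w_A·L_A = 0.38 × 0.0298019 = 0.0113247
  w_B·L_B = 0.62 × 0.109898 = 0.0681366
Normaliser: 0.0113247 + 0.0681366 = 0.0794613
So the posterior for Class B is 0.0681366 / 0.0794613 ≈ 0.8575.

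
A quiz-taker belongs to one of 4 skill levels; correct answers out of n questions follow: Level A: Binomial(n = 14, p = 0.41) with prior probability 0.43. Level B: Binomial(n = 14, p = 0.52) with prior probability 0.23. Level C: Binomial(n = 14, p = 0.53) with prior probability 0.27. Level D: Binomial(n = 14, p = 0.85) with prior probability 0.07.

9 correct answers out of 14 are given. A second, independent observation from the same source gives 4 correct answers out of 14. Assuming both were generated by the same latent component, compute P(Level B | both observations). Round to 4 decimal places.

0.2515

P(component k | x) = w_k·f_k(x) / marginal(x), where marginal(x) = Σ_j w_j·f_j(x).
Since both observations come from the same component, the likelihood for component k is f_k(x₁)·f_k(x₂).
  L_A = [C(14,9)·0.41^9·0.59^5 = 2002·0.000327382·0.0714924 = 0.0468575] × [0.144574] = 0.00677436
  L_B = [C(14,9)·0.52^9·0.48^5 = 2002·0.00277991·0.0254804 = 0.141808] × [0.0475182] = 0.00673845
  L_C = [C(14,9)·0.53^9·0.47^5 = 2002·0.00329976·0.0229345 = 0.151508] × [0.0415447] = 0.00629437
  L_D = [C(14,9)·0.85^9·0.15^5 = 2002·0.231617·7.59375e-05 = 0.035212] × [3.01316e-06] = 1.06099e-07
Prior × likelihood for each component:
  w_A·L_A = 0.43 × 0.00677436 = 0.00291298
  w_B·L_B = 0.23 × 0.00673845 = 0.00154984
  w_C·L_C = 0.27 × 0.00629437 = 0.00169948
  w_D·L_D = 0.07 × 1.06099e-07 = 7.42696e-09
Denominator: 0.00291298 + 0.00154984 + 0.00169948 + 7.42696e-09 = 0.00616231
Responsibility of Level B: 0.00154984 / 0.00616231 ≈ 0.2515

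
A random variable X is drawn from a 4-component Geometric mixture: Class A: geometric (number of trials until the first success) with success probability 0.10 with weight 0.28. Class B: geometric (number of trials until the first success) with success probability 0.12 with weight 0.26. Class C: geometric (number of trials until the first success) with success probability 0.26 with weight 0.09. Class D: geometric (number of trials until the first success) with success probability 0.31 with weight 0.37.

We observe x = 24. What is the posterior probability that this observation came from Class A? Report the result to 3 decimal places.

Apply Bayes' rule: the posterior for each component is proportional to its prior times its likelihood at x.
Geometric probabilities:
  L_A = 0.00886294
  L_B = 0.00634282
  L_C = 0.000255448
  L_D = 6.09384e-05
Multiply by the mixture weights:
  P(Z=A)·L_A = 0.28 × 0.00886294 = 0.00248162
  P(Z=B)·L_B = 0.26 × 0.00634282 = 0.00164913
  P(Z=C)·L_C = 0.09 × 0.000255448 = 2.29903e-05
  P(Z=D)·L_D = 0.37 × 6.09384e-05 = 2.25472e-05
Marginal: 0.00248162 + 0.00164913 + 2.29903e-05 + 2.25472e-05 = 0.00417629
P(Class A | 24) = 0.00248162 / 0.00417629 ≈ 0.594

0.594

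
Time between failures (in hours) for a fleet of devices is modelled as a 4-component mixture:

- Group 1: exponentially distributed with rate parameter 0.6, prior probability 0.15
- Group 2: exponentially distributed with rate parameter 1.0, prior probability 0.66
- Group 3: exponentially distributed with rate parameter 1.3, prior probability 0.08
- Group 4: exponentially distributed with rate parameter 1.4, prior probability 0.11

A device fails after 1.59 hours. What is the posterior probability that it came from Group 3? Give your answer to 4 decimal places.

By Bayes' theorem, P(k | x) = w_k f_k(x) / Σ_j w_j f_j(x).
Component likelihoods at x = 1.59 hours:
  f_1 = 0.231118
  f_2 = 0.203926
  f_3 = 0.164534
  f_4 = 0.151143
Unnormalised posteriors:
  w_1·f_1 = 0.15 × 0.231118 = 0.0346677
  w_2·f_2 = 0.66 × 0.203926 = 0.134591
  w_3·f_3 = 0.08 × 0.164534 = 0.0131628
  w_4·f_4 = 0.11 × 0.151143 = 0.0166257
Normaliser: 0.0346677 + 0.134591 + 0.0131628 + 0.0166257 = 0.199047
P(Group 3 | x) ≈ 0.0661

0.0661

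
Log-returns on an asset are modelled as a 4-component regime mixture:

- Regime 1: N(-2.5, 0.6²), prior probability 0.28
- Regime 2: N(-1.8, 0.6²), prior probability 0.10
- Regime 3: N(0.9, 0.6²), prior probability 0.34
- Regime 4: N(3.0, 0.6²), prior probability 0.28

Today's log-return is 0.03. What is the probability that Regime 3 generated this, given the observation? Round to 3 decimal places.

0.992

By Bayes' theorem, P(k | x) = P(Z=k) f_k(x) / Σ_j P(Z=j) f_j(x).
Evaluate each component's likelihood at the observed value:
  p_1 = (1/(0.6·√(2π)))·exp(−(0.03−-2.5)²/(2·0.6²)) = 0.664904·exp(-8.89014) = 9.15842e-05
  p_2 = (1/(0.6·√(2π)))·exp(−(0.03−-1.8)²/(2·0.6²)) = 0.664904·exp(-4.65125) = 0.0063496
  p_3 = (1/(0.6·√(2π)))·exp(−(0.03−0.9)²/(2·0.6²)) = 0.664904·exp(-1.05125) = 0.232384
  p_4 = (1/(0.6·√(2π)))·exp(−(0.03−3.0)²/(2·0.6²)) = 0.664904·exp(-12.25125) = 3.17767e-06
Multiply by the mixture weights:
  P(Z=1)·p_1 = 0.28 × 9.15842e-05 = 2.56436e-05
  P(Z=2)·p_2 = 0.10 × 0.0063496 = 0.00063496
  P(Z=3)·p_3 = 0.34 × 0.232384 = 0.0790107
  P(Z=4)·p_4 = 0.28 × 3.17767e-06 = 8.89747e-07
Marginal: 2.56436e-05 + 0.00063496 + 0.0790107 + 8.89747e-07 = 0.0796721
P(Regime 3 | the observation) ≈ 0.992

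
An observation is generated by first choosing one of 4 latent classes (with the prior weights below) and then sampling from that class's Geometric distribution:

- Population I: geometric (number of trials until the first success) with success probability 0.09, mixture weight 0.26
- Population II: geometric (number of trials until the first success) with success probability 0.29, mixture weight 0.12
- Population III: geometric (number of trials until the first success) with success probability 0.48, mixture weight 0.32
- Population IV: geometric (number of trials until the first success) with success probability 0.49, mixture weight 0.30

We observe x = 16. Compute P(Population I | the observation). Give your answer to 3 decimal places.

Apply Bayes' rule: the posterior for each component is proportional to its prior times its likelihood at x.
Evaluate each component's likelihood at the observed value:
  f_I = 0.0218707
  f_II = 0.00170323
  f_III = 2.6381e-05
  f_IV = 2.01256e-05
Unnormalised posteriors:
  P(Z=I)·f_I = 0.26 × 0.0218707 = 0.00568639
  P(Z=II)·f_II = 0.12 × 0.00170323 = 0.000204388
  P(Z=III)·f_III = 0.32 × 2.6381e-05 = 8.44192e-06
  P(Z=IV)·f_IV = 0.30 × 2.01256e-05 = 6.03768e-06
Sum: 0.00568639 + 0.000204388 + 8.44192e-06 + 6.03768e-06 = 0.00590526
P(Population I | the observation) ≈ 0.963

0.963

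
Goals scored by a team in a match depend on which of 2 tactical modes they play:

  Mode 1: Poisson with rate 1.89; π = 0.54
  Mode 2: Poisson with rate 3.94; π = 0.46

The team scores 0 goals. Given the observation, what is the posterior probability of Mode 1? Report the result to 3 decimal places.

0.901

Posterior ∝ prior × likelihood, so P(k | x) ∝ w_k f_k(x); normalise over all components.
Evaluate each component's likelihood at the observed value:
  L_1 = 0.151072
  L_2 = 0.0194482
Multiply by the mixture weights:
  w_1·L_1 = 0.54 × 0.151072 = 0.0815788
  w_2·L_2 = 0.46 × 0.0194482 = 0.00894618
Normaliser: 0.0815788 + 0.00894618 = 0.090525
P(Mode 1 | x) ≈ 0.901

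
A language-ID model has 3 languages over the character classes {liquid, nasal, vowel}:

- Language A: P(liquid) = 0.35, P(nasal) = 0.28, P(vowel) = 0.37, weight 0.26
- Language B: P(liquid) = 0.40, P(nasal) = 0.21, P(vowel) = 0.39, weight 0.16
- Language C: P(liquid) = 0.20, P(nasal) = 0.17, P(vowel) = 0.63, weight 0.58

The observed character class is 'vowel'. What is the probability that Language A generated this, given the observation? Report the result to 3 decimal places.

0.184

Apply Bayes' rule: the posterior for each component is proportional to its prior times its likelihood at x.
Categorical probabilities:
  p_A = P(vowel | comp) = 0.37
  p_B = P(vowel | comp) = 0.39
  p_C = P(vowel | comp) = 0.63
Unnormalised posteriors:
  π_A·p_A = 0.26 × 0.37 = 0.0962
  π_B·p_B = 0.16 × 0.39 = 0.0624
  π_C·p_C = 0.58 × 0.63 = 0.3654
Sum: 0.0962 + 0.0624 + 0.3654 = 0.524
So the posterior for Language A is 0.0962 / 0.524 ≈ 0.184.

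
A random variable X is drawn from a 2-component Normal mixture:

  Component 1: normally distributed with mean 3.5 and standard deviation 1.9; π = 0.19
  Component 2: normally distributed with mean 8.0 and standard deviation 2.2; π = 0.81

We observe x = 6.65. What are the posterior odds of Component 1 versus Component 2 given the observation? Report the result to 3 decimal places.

Only the two components matter; the odds are (π_i f_i(x)) / (π_j f_j(x)).
Component likelihoods at x = 6.65:
  f_1 = 0.0531254
  f_2 = 0.150218
0.0100938 / 0.121676 ≈ 0.083

0.083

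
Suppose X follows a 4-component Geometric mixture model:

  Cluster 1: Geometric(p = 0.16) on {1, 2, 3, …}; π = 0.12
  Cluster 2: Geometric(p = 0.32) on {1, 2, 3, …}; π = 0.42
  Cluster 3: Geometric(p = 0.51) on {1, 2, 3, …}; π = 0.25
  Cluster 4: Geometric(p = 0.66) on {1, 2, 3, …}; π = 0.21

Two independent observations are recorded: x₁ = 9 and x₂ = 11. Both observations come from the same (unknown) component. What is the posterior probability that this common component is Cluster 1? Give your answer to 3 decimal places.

By Bayes' theorem, P(k | x) = π_k f_k(x) / Σ_j π_j f_j(x).
Since both observations come from the same component, the likelihood for component k is f_k(x₁)·f_k(x₂).
  p_1 = [0.0396601] × [0.0279842] = 0.00110986
  p_2 = [0.0146292] × [0.00676455] = 9.89602e-05
  p_3 = [0.00169488] × [0.000406941] = 6.89715e-07
  p_4 = [0.000117862] × [1.36249e-05] = 1.60586e-09
Weight by the priors:
  π_1·p_1 = 0.12 × 0.00110986 = 0.000133183
  π_2·p_2 = 0.42 × 9.89602e-05 = 4.15633e-05
  π_3·p_3 = 0.25 × 6.89715e-07 = 1.72429e-07
  π_4·p_4 = 0.21 × 1.60586e-09 = 3.37231e-10
Evidence: 0.000133183 + 4.15633e-05 + 1.72429e-07 + 3.37231e-10 = 0.000174919
Responsibility of Cluster 1: 0.000133183 / 0.000174919 ≈ 0.761

0.761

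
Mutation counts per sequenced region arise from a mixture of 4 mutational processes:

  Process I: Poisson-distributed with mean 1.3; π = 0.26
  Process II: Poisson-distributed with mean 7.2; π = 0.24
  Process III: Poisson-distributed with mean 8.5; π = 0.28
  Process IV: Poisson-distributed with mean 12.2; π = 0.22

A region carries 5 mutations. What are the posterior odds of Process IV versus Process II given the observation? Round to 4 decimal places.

Since P(k|x) ∝ π_k f_k(x), the posterior odds are π_i f_i(x) / (π_j f_j(x)).
Component likelihoods at x = 5 mutations:
  L_I = e^(−1.3)·1.3^5/5! = 0.00843243
  L_II = e^(−7.2)·7.2^5/5! = 0.120382
  L_III = e^(−8.5)·8.5^5/5! = 0.0752333
  L_IV = e^(−12.2)·12.2^5/5! = 0.0113299
0.00249257 / 0.0288916 ≈ 0.0863

0.0863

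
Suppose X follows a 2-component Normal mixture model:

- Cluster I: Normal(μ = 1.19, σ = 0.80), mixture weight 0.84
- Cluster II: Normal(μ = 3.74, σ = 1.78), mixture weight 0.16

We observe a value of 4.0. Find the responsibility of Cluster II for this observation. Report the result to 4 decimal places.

The responsibility of component k is w_k f_k(x) divided by Σ_j w_j f_j(x).
Evaluate each component's likelihood at the observed value:
  p_I = (1/(0.80·√(2π)))·exp(−(4.0−1.19)²/(2·0.80²)) = 0.498678·exp(-6.16883) = 0.00104408
  p_II = (1/(1.78·√(2π)))·exp(−(4.0−3.74)²/(2·1.78²)) = 0.224125·exp(-0.01067) = 0.221747
Weight by the priors:
  w_I·p_I = 0.84 × 0.00104408 = 0.000877024
  w_II·p_II = 0.16 × 0.221747 = 0.0354795
Sum: 0.000877024 + 0.0354795 = 0.0363565
P(Cluster II | 4.0) ≈ 0.9759

0.9759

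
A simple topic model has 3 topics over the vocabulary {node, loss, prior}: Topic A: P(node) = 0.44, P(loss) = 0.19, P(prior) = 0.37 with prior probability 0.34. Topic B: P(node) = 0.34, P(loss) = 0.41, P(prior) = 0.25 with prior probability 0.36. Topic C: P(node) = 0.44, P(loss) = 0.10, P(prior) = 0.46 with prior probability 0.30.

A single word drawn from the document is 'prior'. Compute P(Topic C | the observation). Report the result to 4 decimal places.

By Bayes' theorem, P(k | x) = w_k f_k(x) / Σ_j w_j f_j(x).
Evaluate each component's likelihood at the observed value:
  L_A = 0.37
  L_B = 0.25
  L_C = 0.46
Unnormalised posteriors:
  w_A·L_A = 0.34 × 0.37 = 0.1258
  w_B·L_B = 0.36 × 0.25 = 0.09
  w_C·L_C = 0.30 × 0.46 = 0.138
Evidence: 0.1258 + 0.09 + 0.138 = 0.3538
P(Topic C | the observation) ≈ 0.3901

0.3901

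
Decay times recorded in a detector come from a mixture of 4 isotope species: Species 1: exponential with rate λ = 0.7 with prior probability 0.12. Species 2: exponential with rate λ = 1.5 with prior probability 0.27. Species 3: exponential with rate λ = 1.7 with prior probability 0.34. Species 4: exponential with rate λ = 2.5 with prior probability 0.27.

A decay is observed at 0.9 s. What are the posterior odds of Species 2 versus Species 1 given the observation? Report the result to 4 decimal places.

Only the two components matter; the odds are (w_i f_i(x)) / (w_j f_j(x)).
Exponential densities:
  p_1 = 0.372814
  p_2 = 0.38886
  p_3 = 0.368111
  p_4 = 0.263498
Posterior odds = (w_2·p_2) / (w_1·p_1) = (0.27·0.38886) / (0.12·0.372814) = 0.104992 / 0.0447377 ≈ 2.3468

2.3468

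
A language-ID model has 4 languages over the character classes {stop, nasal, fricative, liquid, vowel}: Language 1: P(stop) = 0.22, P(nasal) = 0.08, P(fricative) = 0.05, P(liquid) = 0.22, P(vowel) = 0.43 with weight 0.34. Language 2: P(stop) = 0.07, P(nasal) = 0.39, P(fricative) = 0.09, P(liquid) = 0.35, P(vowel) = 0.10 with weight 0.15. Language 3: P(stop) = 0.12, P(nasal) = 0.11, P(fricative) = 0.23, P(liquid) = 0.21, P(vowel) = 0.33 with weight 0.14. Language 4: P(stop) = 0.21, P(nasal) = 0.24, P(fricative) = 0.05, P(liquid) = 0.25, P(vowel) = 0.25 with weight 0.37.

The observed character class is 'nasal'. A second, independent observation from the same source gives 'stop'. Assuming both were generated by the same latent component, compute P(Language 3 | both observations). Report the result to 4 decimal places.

0.0604

P(component k | x) = w_k·f_k(x) / marginal(x), where marginal(x) = Σ_j w_j·f_j(x).
Since both observations come from the same component, the likelihood for component k is f_k(x₁)·f_k(x₂).
  f_1 = [0.08] × [0.22] = 0.0176
  f_2 = [0.39] × [0.07] = 0.0273
  f_3 = [0.11] × [0.12] = 0.0132
  f_4 = [0.24] × [0.21] = 0.0504
Prior × likelihood for each component:
  w_1·f_1 = 0.34 × 0.0176 = 0.005984
  w_2·f_2 = 0.15 × 0.0273 = 0.004095
  w_3·f_3 = 0.14 × 0.0132 = 0.001848
  w_4·f_4 = 0.37 × 0.0504 = 0.018648
Denominator: 0.005984 + 0.004095 + 0.001848 + 0.018648 = 0.030575
Responsibility of Language 3: 0.001848 / 0.030575 ≈ 0.0604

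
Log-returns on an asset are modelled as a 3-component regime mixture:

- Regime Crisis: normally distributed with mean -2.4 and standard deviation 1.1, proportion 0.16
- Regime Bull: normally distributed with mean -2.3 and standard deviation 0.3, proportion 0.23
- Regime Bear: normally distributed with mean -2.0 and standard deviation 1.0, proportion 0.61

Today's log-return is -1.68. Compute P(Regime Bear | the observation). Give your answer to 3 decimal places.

0.736

Apply Bayes' rule: the posterior for each component is proportional to its prior times its likelihood at x.
Component likelihoods at x = -1.68:
  L_Crisis = 0.292742
  L_Bull = 0.157155
  L_Bear = 0.379031
Prior × likelihood for each component:
  π_Crisis·L_Crisis = 0.16 × 0.292742 = 0.0468387
  π_Bull·L_Bull = 0.23 × 0.157155 = 0.0361457
  π_Bear·L_Bear = 0.61 × 0.379031 = 0.231209
Denominator: 0.0468387 + 0.0361457 + 0.231209 = 0.314193
P(Regime Bear | -1.68) ≈ 0.736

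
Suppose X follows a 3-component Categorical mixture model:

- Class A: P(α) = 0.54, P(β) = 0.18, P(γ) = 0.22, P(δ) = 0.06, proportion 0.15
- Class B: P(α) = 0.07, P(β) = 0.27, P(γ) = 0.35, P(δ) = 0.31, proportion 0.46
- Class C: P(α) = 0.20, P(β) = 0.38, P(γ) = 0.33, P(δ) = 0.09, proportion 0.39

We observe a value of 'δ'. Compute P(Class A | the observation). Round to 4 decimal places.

Posterior ∝ prior × likelihood, so P(k | x) ∝ π_k f_k(x); normalise over all components.
Categorical probabilities:
  f_A = 0.06
  f_B = 0.31
  f_C = 0.09
Prior × likelihood for each component:
  π_A·f_A = 0.15 × 0.06 = 0.009
  π_B·f_B = 0.46 × 0.31 = 0.1426
  π_C·f_C = 0.39 × 0.09 = 0.0351
Sum: 0.009 + 0.1426 + 0.0351 = 0.1867
P(Class A | x) ≈ 0.0482

0.0482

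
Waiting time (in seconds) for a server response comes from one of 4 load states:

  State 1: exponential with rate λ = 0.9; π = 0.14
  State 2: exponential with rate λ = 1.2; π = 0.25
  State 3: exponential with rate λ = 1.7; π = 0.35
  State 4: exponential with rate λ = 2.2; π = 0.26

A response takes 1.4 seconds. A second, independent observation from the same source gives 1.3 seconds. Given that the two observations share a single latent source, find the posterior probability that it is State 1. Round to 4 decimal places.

By Bayes' theorem, P(k | x) = π_k f_k(x) / Σ_j π_j f_j(x).
Since both observations come from the same component, the likelihood for component k is f_k(x₁)·f_k(x₂).
  p_1 = [0.255289] × [0.27933] = 0.0713098
  p_2 = [0.223649] × [0.252163] = 0.056396
  p_3 = [0.157336] × [0.186491] = 0.0293418
  p_4 = [0.10111] × [0.125991] = 0.012739
Prior × likelihood for each component:
  π_1·p_1 = 0.14 × 0.0713098 = 0.00998338
  π_2·p_2 = 0.25 × 0.056396 = 0.014099
  π_3·p_3 = 0.35 × 0.0293418 = 0.0102696
  π_4·p_4 = 0.26 × 0.012739 = 0.00331215
Sum: 0.00998338 + 0.014099 + 0.0102696 + 0.00331215 = 0.0376641
P(State 1 | x₁,x₂) = 0.00998338 / 0.0376641 ≈ 0.2651

0.2651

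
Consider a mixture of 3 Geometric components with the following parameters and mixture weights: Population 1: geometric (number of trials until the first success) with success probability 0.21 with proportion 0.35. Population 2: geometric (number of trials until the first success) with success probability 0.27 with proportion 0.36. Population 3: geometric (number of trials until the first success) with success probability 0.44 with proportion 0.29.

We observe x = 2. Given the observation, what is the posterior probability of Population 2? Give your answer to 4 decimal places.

Posterior ∝ prior × likelihood, so P(k | x) ∝ P(Z=k) f_k(x); normalise over all components.
Component likelihoods at x = 2:
  f_1 = 0.21·(1−0.21)^1 = 0.21·0.79 = 0.1659
  f_2 = 0.27·(1−0.27)^1 = 0.27·0.73 = 0.1971
  f_3 = 0.44·(1−0.44)^1 = 0.44·0.56 = 0.2464
Prior × likelihood for each component:
  P(Z=1)·f_1 = 0.35 × 0.1659 = 0.058065
  P(Z=2)·f_2 = 0.36 × 0.1971 = 0.070956
  P(Z=3)·f_3 = 0.29 × 0.2464 = 0.071456
Normaliser: 0.058065 + 0.070956 + 0.071456 = 0.200477
P(Population 2 | x) = 0.070956 / 0.200477 ≈ 0.3539

0.3539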